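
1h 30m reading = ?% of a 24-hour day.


Time: 90 minutes
Day: 1440 minutes
Percentage = (90/1440) × 100 ≈ 6.3%

6.3%


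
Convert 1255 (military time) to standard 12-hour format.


12:55 PM

Hour: 12
12 → 12 PM (noon)


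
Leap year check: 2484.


Yes

Rules: divisible by 4 AND (not by 100 OR by 400)
2484 ÷ 4 = 621 exactly → divisible by 4
2484 ÷ 100 = 24 remainder 84 → not divisible by 100
Divisible by 4 but not by 100 → leap year


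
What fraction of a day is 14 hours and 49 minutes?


Total minutes: 14×60 + 49 = 889
Day = 24×60 = 1440 minutes
Fraction = 889/1440 ≈ 0.6174
As a percentage: 889/1440 × 100 ≈ 61.74%

0.6174 (61.74%)


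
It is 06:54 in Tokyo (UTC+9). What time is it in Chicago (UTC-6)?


15:54 (previous day)

Time difference = UTC-6 - UTC+9 = -15 hours
New hour = (6 -15) mod 24
= -9 mod 24 = 15
Minutes unchanged → 15:54; -9 < 0 → previous day


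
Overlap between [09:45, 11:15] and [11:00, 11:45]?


15 minutes

Meeting A: 585-675 (in minutes from midnight)
Meeting B: 660-705
Overlap start = max(585, 660) = 660
Overlap end = min(675, 705) = 675
Overlap = max(0, 675 - 660) = 15 min


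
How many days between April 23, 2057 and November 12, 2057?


203 days

From April 23, 2057 to November 12, 2057
Rest of April 2057: 30 - 23 = 7
Full months: May 31, June 30, July 31, August 31, September 30, October 31
Days into November 2057: 12
Total = 7 + 31 + 30 + 31 + 31 + 30 + 31 + 12 = 203 days


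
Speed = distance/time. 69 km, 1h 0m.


69.0 km/h

Distance: 69 km
Time: 1 hours
Speed = 69 / 1 = 69.0 km/h


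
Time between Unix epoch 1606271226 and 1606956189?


Difference = 1606956189 - 1606271226 = 684963 seconds
In hours: 684963 / 3600 ≈ 190.3
In days: 684963 / 86400 ≈ 7.93

684963 seconds (190.3 hours / 7.93 days)


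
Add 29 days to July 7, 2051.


August 5, 2051

Start: July 7, 2051
Add 29 days
July 7 → August 1: 31 - 7 + 1 = 25 days (29 - 25 = 4 left)
August 1 + 4 = August 5, 2051


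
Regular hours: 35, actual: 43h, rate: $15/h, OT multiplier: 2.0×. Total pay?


Regular: 35h × $15 = $525.00
Overtime: 43 - 35 = 8h
OT pay: 8h × $15 × 2.0 = $240.00
Total = $525.00 + $240.00 = $765.00

$765.00


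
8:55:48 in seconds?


Hours: 8 × 3600 = 28800
Minutes: 55 × 60 = 3300
Seconds: 48
Total = 28800 + 3300 + 48 = 32148

32148 seconds


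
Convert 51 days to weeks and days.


Weeks: 51 ÷ 7 = 7 remainder 2

7 weeks 2 days


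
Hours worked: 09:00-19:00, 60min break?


9h 0m (540 minutes)

Total time = (19×60+0) - (9×60+0)
= 1140 - 540 = 600 min
Minus break: 600 - 60 = 540 min
= 9h 0m


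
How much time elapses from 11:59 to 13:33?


1h 34m

End time in minutes: 13×60 + 33 = 813
Start time in minutes: 11×60 + 59 = 719
Difference = 813 - 719 = 94 minutes
= 1 hours 34 minutes


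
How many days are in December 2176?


31 days

Month: December (month 12)
December has 31 days


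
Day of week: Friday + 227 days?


Monday

Start: Friday (index 4)
(4 + 227) mod 7
= 231 mod 7
= 0
Index 0 → Monday


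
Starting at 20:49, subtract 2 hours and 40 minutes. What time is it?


Start: 1249 minutes from midnight
Subtract: 160 minutes
Remaining: 1249 - 160 = 1089
Hours: 18, Minutes: 9

18:09


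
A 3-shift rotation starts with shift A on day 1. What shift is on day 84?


Shifts: A, B, C
Start: A (index 0)
Day 84: (0 + 84 - 1) mod 3
= 83 mod 3
= 2
Index 2 → shift C

Shift C


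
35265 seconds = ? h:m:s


Hours: 35265 ÷ 3600 = 9 remainder 2865
Minutes: 2865 ÷ 60 = 47 remainder 45
Seconds: 45

9h 47m 45s


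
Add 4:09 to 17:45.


Start: 1065 minutes from midnight
Add: 249 minutes
Total: 1314 minutes
Hours: 1314 ÷ 60 = 21 remainder 54

21:54


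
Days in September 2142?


Month: September (month 9)
September has 30 days

30 days


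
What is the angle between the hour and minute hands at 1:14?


Hour hand = 1×30 + 14×0.5 = 37.0°
Minute hand = 14×6 = 84°
Difference = |37.0 - 84| = 47.0°

47.0°


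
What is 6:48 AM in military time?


06:48

Input: 6:48 AM
AM hour stays: 6


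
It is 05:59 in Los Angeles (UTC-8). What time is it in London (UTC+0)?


Time difference = UTC+0 - UTC-8 = +8 hours
New hour = (5 + 8) mod 24
= 13 mod 24 = 13
Minutes unchanged → 13:59

13:59


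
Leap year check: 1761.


Rules: divisible by 4 AND (not by 100 OR by 400)
1761 ÷ 4 = 440 remainder 1 → not divisible by 4
Not divisible by 4 → not a leap year

No


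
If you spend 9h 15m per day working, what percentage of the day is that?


38.5%

Time: 555 minutes
Day: 1440 minutes
Percentage = (555/1440) × 100 ≈ 38.5%


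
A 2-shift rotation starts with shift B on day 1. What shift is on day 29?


Shifts: A, B
Start: B (index 1)
Day 29: (1 + 29 - 1) mod 2
= 29 mod 2
= 1
Index 1 → shift B

Shift B


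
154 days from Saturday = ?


Saturday

Start: Saturday (index 5)
(5 + 154) mod 7
= 159 mod 7
= 5
Index 5 → Saturday


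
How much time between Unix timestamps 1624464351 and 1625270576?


806225 seconds (224.0 hours / 9.33 days)

Difference = 1625270576 - 1624464351 = 806225 seconds
In hours: 806225 / 3600 ≈ 224.0
In days: 806225 / 86400 ≈ 9.33


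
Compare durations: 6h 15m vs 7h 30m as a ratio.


5:6 (0.83)

Duration 1: 375 minutes
Duration 2: 450 minutes
Ratio = 375:450
GCD = 75
Simplified = 5:6
As a decimal: 5/6 ≈ 0.83


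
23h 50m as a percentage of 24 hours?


0.9931 (99.31%)

Total minutes: 23×60 + 50 = 1430
Day = 24×60 = 1440 minutes
Fraction = 1430/1440 ≈ 0.9931
As a percentage: 1430/1440 × 100 ≈ 99.31%


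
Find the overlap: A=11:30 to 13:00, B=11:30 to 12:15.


Meeting A: 690-780 (in minutes from midnight)
Meeting B: 690-735
Overlap start = max(690, 690) = 690
Overlap end = min(780, 735) = 735
Overlap = max(0, 735 - 690) = 45 min

45 minutes


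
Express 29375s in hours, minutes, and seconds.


8h 9m 35s

Hours: 29375 ÷ 3600 = 8 remainder 575
Minutes: 575 ÷ 60 = 9 remainder 35
Seconds: 35


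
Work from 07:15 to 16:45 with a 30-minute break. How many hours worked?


Total time = (16×60+45) - (7×60+15)
= 1005 - 435 = 570 min
Minus break: 570 - 30 = 540 min
= 9h 0m

9h 0m (540 minutes)


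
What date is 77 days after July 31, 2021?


October 16, 2021

Start: July 31, 2021
Add 77 days
July 31 → August 1: 31 - 31 + 1 = 1 days (77 - 1 = 76 left)
August 1 → September 1: 31 - 1 + 1 = 31 days (76 - 31 = 45 left)
September 1 → October 1: 30 - 1 + 1 = 30 days (45 - 30 = 15 left)
October 1 + 15 = October 16, 2021


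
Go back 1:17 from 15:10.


Start: 910 minutes from midnight
Subtract: 77 minutes
Remaining: 910 - 77 = 833
Hours: 13, Minutes: 53

13:53


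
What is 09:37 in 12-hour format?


9:37 AM

Hour: 9
9 < 12 → AM


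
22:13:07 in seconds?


Hours: 22 × 3600 = 79200
Minutes: 13 × 60 = 780
Seconds: 7
Total = 79200 + 780 + 7 = 79987

79987 seconds


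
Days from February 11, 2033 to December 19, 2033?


From February 11, 2033 to December 19, 2033
Rest of February 2033: 28 - 11 = 17
Full months: March 31, April 30, May 31, June 30, July 31, August 31, September 30, October 31, November 30
Days into December 2033: 19
Total = 17 + 31 + 30 + 31 + 30 + 31 + 31 + 30 + 31 + 30 + 19 = 311 days

311 days


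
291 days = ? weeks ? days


Weeks: 291 ÷ 7 = 41 remainder 4

41 weeks 4 days


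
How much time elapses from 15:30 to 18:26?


2h 56m

End time in minutes: 18×60 + 26 = 1106
Start time in minutes: 15×60 + 30 = 930
Difference = 1106 - 930 = 176 minutes
= 2 hours 56 minutes


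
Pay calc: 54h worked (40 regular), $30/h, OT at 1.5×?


Regular: 40h × $30 = $1200.00
Overtime: 54 - 40 = 14h
OT pay: 14h × $30 × 1.5 = $630.00
Total = $1200.00 + $630.00 = $1830.00

$1830.00


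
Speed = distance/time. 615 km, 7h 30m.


82.0 km/h

Distance: 615 km
Time: 7h 30m = 450 min = 450/60 = 15/2 hours
Speed = 615 ÷ (15/2) = 615 × 2 / 15 = 1230/15 = 82.0 km/h


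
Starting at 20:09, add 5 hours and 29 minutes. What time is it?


01:38 (next day)

Start: 1209 minutes from midnight
Add: 329 minutes
Total: 1538 minutes
Hours: 1538 ÷ 60 = 25 remainder 38
25 ≥ 24 → 25 - 24 = 1 (next day)


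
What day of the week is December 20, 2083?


Monday

Zeller's congruence:
q=20, m=12, k=83, j=20
h = (20 + ⌊13×13/5⌋ + 83 + ⌊83/4⌋ + ⌊20/4⌋ - 2×20) mod 7
= (20 + 33 + 83 + 20 + 5 - 40) mod 7
= 121 mod 7 = 2
h=2 → Monday


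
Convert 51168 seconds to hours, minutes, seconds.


Hours: 51168 ÷ 3600 = 14 remainder 768
Minutes: 768 ÷ 60 = 12 remainder 48
Seconds: 48

14h 12m 48s


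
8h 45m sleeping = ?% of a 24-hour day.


36.5%

Time: 525 minutes
Day: 1440 minutes
Percentage = (525/1440) × 100 ≈ 36.5%


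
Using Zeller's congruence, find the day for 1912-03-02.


Saturday

Zeller's congruence:
q=2, m=3, k=12, j=19
h = (2 + ⌊13×4/5⌋ + 12 + ⌊12/4⌋ + ⌊19/4⌋ - 2×19) mod 7
= (2 + 10 + 12 + 3 + 4 - 38) mod 7
= -7 mod 7 = 0
h=0 → Saturday


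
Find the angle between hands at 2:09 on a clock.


Hour hand = 2×30 + 9×0.5 = 64.5°
Minute hand = 9×6 = 54°
Difference = |64.5 - 54| = 10.5°

10.5°


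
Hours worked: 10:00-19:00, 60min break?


8h 0m (480 minutes)

Total time = (19×60+0) - (10×60+0)
= 1140 - 600 = 540 min
Minus break: 540 - 60 = 480 min
= 8h 0m


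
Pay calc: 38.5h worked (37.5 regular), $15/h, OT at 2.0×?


$592.50

Regular: 37.5h × $15 = $562.50
Overtime: 38.5 - 37.5 = 1.0h
OT pay: 1.0h × $15 × 2.0 = $30.00
Total = $562.50 + $30.00 = $592.50


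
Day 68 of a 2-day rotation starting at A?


Shifts: A, B
Start: A (index 0)
Day 68: (0 + 68 - 1) mod 2
= 67 mod 2
= 1
Index 1 → shift B

Shift B


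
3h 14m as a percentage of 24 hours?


Total minutes: 3×60 + 14 = 194
Day = 24×60 = 1440 minutes
Fraction = 194/1440 ≈ 0.1347
As a percentage: 194/1440 × 100 ≈ 13.47%

0.1347 (13.47%)


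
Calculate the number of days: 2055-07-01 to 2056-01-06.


189 days

From July 1, 2055 to January 6, 2056
Rest of July 2055: 31 - 1 = 30
Full months: August 31, September 30, October 31, November 30, December 31
Days into January 2056: 6
Total = 30 + 31 + 30 + 31 + 30 + 31 + 6 = 189 days


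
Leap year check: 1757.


No

Rules: divisible by 4 AND (not by 100 OR by 400)
1757 ÷ 4 = 439 remainder 1 → not divisible by 4
Not divisible by 4 → not a leap year


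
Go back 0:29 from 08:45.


08:16

Start: 525 minutes from midnight
Subtract: 29 minutes
Remaining: 525 - 29 = 496
Hours: 8, Minutes: 16


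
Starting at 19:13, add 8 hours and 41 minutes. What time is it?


Start: 1153 minutes from midnight
Add: 521 minutes
Total: 1674 minutes
Hours: 1674 ÷ 60 = 27 remainder 54
27 ≥ 24 → 27 - 24 = 3 (next day)

03:54 (next day)


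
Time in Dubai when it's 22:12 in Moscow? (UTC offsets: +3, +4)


Time difference = UTC+4 - UTC+3 = +1 hours
New hour = (22 + 1) mod 24
= 23 mod 24 = 23
Minutes unchanged → 23:12

23:12


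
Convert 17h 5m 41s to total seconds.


61541 seconds

Hours: 17 × 3600 = 61200
Minutes: 5 × 60 = 300
Seconds: 41
Total = 61200 + 300 + 41 = 61541


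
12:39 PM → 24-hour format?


Input: 12:39 PM
12 PM → 12 (noon)

12:39


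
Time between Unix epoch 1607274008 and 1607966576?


692568 seconds (192.4 hours / 8.02 days)

Difference = 1607966576 - 1607274008 = 692568 seconds
In hours: 692568 / 3600 ≈ 192.4
In days: 692568 / 86400 ≈ 8.02


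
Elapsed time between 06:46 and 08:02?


1h 16m

End time in minutes: 8×60 + 2 = 482
Start time in minutes: 6×60 + 46 = 406
Difference = 482 - 406 = 76 minutes
= 1 hours 16 minutes


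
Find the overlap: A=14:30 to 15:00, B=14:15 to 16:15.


30 minutes

Meeting A: 870-900 (in minutes from midnight)
Meeting B: 855-975
Overlap start = max(870, 855) = 870
Overlap end = min(900, 975) = 900
Overlap = max(0, 900 - 870) = 30 min


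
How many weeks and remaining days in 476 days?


68 weeks 0 days

Weeks: 476 ÷ 7 = 68 remainder 0


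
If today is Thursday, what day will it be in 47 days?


Start: Thursday (index 3)
(3 + 47) mod 7
= 50 mod 7
= 1
Index 1 → Tuesday

Tuesday


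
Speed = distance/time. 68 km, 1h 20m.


51.0 km/h

Distance: 68 km
Time: 1h 20m = 80 min = 80/60 = 4/3 hours
Speed = 68 ÷ (4/3) = 68 × 3 / 4 = 204/4 = 51.0 km/h


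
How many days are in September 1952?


30 days

Month: September (month 9)
September has 30 days


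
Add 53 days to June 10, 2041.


Start: June 10, 2041
Add 53 days
June 10 → July 1: 30 - 10 + 1 = 21 days (53 - 21 = 32 left)
July 1 → August 1: 31 - 1 + 1 = 31 days (32 - 31 = 1 left)
August 1 + 1 = August 2, 2041

August 2, 2041


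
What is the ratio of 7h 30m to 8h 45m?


Duration 1: 450 minutes
Duration 2: 525 minutes
Ratio = 450:525
GCD = 75
Simplified = 6:7
As a decimal: 6/7 ≈ 0.86

6:7 (0.86)


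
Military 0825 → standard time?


8:25 AM

Hour: 8
8 < 12 → AM


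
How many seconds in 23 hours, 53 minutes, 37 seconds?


86017 seconds

Hours: 23 × 3600 = 82800
Minutes: 53 × 60 = 3180
Seconds: 37
Total = 82800 + 3180 + 37 = 86017


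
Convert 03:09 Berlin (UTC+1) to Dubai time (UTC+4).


Time difference = UTC+4 - UTC+1 = +3 hours
New hour = (3 + 3) mod 24
= 6 mod 24 = 6
Minutes unchanged → 06:09

06:09


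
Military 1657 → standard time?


Hour: 16
16 - 12 = 4 → PM

4:57 PM


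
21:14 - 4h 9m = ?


Start: 1274 minutes from midnight
Subtract: 249 minutes
Remaining: 1274 - 249 = 1025
Hours: 17, Minutes: 5

17:05


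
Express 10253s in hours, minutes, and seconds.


Hours: 10253 ÷ 3600 = 2 remainder 3053
Minutes: 3053 ÷ 60 = 50 remainder 53
Seconds: 53

2h 50m 53s


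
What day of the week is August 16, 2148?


Friday

Zeller's congruence:
q=16, m=8, k=48, j=21
h = (16 + ⌊13×9/5⌋ + 48 + ⌊48/4⌋ + ⌊21/4⌋ - 2×21) mod 7
= (16 + 23 + 48 + 12 + 5 - 42) mod 7
= 62 mod 7 = 6
h=6 → Friday


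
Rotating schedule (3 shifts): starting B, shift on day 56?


Shifts: A, B, C
Start: B (index 1)
Day 56: (1 + 56 - 1) mod 3
= 56 mod 3
= 2
Index 2 → shift C

Shift C


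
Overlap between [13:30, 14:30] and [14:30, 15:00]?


Meeting A: 810-870 (in minutes from midnight)
Meeting B: 870-900
Overlap start = max(810, 870) = 870
Overlap end = min(870, 900) = 870
Overlap = max(0, 870 - 870) = 0 min

0 minutes


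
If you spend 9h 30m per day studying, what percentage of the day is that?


Time: 570 minutes
Day: 1440 minutes
Percentage = (570/1440) × 100 ≈ 39.6%

39.6%


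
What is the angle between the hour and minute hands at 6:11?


Hour hand = 6×30 + 11×0.5 = 185.5°
Minute hand = 11×6 = 66°
Difference = |185.5 - 66| = 119.5°

119.5°


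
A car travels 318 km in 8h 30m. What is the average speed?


Distance: 318 km
Time: 8h 30m = 510 min = 510/60 = 17/2 hours
Speed = 318 ÷ (17/2) = 318 × 2 / 17 = 636/17 ≈ 37.4 km/h

37.4 km/h


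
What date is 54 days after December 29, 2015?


Start: December 29, 2015
Add 54 days
December 29 → January 1: 31 - 29 + 1 = 3 days (54 - 3 = 51 left)
January 1 → February 1: 31 - 1 + 1 = 31 days (51 - 31 = 20 left)
February 1 + 20 = February 21, 2016

February 21, 2016


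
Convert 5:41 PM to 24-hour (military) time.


Input: 5:41 PM
PM: 5 + 12 = 17

17:41


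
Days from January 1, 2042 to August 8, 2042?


From January 1, 2042 to August 8, 2042
Rest of January 2042: 31 - 1 = 30
Full months: February 2042 28, March 31, April 30, May 31, June 30, July 31
Days into August 2042: 8
Total = 30 + 28 + 31 + 30 + 31 + 30 + 31 + 8 = 219 days

219 days


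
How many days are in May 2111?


31 days

Month: May (month 5)
May has 31 days


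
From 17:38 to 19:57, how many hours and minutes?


End time in minutes: 19×60 + 57 = 1197
Start time in minutes: 17×60 + 38 = 1058
Difference = 1197 - 1058 = 139 minutes
= 2 hours 19 minutes

2h 19m


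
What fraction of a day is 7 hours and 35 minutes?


Total minutes: 7×60 + 35 = 455
Day = 24×60 = 1440 minutes
Fraction = 455/1440 ≈ 0.3160
As a percentage: 455/1440 × 100 ≈ 31.60%

0.3160 (31.60%)


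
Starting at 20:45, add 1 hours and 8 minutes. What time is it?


21:53

Start: 1245 minutes from midnight
Add: 68 minutes
Total: 1313 minutes
Hours: 1313 ÷ 60 = 21 remainder 53


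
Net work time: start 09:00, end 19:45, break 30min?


Total time = (19×60+45) - (9×60+0)
= 1185 - 540 = 645 min
Minus break: 645 - 30 = 615 min
= 10h 15m

10h 15m (615 minutes)


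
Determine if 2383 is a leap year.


Rules: divisible by 4 AND (not by 100 OR by 400)
2383 ÷ 4 = 595 remainder 3 → not divisible by 4
Not divisible by 4 → not a leap year

No


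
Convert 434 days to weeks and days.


Weeks: 434 ÷ 7 = 62 remainder 0

62 weeks 0 days


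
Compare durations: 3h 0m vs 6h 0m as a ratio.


Duration 1: 180 minutes
Duration 2: 360 minutes
Ratio = 180:360
GCD = 180
Simplified = 1:2
As a decimal: 1/2 = 0.50

1:2 (0.50)


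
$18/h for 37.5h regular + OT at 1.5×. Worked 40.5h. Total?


Regular: 37.5h × $18 = $675.00
Overtime: 40.5 - 37.5 = 3.0h
OT pay: 3.0h × $18 × 1.5 = $81.00
Total = $675.00 + $81.00 = $756.00

$756.00


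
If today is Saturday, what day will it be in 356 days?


Start: Saturday (index 5)
(5 + 356) mod 7
= 361 mod 7
= 4
Index 4 → Friday

Friday


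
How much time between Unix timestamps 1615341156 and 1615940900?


599744 seconds (166.6 hours / 6.94 days)

Difference = 1615940900 - 1615341156 = 599744 seconds
In hours: 599744 / 3600 ≈ 166.6
In days: 599744 / 86400 ≈ 6.94


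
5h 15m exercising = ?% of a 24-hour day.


21.9%

Time: 315 minutes
Day: 1440 minutes
Percentage = (315/1440) × 100 ≈ 21.9%


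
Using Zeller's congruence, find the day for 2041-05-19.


Sunday

Zeller's congruence:
q=19, m=5, k=41, j=20
h = (19 + ⌊13×6/5⌋ + 41 + ⌊41/4⌋ + ⌊20/4⌋ - 2×20) mod 7
= (19 + 15 + 41 + 10 + 5 - 40) mod 7
= 50 mod 7 = 1
h=1 → Sunday


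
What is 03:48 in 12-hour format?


Hour: 3
3 < 12 → AM

3:48 AM


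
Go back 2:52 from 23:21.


20:29

Start: 1401 minutes from midnight
Subtract: 172 minutes
Remaining: 1401 - 172 = 1229
Hours: 20, Minutes: 29


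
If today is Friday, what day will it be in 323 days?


Start: Friday (index 4)
(4 + 323) mod 7
= 327 mod 7
= 5
Index 5 → Saturday

Saturday


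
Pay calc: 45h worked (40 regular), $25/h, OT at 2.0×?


$1250.00

Regular: 40h × $25 = $1000.00
Overtime: 45 - 40 = 5h
OT pay: 5h × $25 × 2.0 = $250.00
Total = $1000.00 + $250.00 = $1250.00


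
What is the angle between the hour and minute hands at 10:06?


93.0°

Hour hand = 10×30 + 6×0.5 = 303.0°
Minute hand = 6×6 = 36°
Difference = |303.0 - 36| = 267.0°
Since > 180°: 360 - 267.0 = 93.0°


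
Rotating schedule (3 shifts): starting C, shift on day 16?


Shifts: A, B, C
Start: C (index 2)
Day 16: (2 + 16 - 1) mod 3
= 17 mod 3
= 2
Index 2 → shift C

Shift C


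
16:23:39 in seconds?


Hours: 16 × 3600 = 57600
Minutes: 23 × 60 = 1380
Seconds: 39
Total = 57600 + 1380 + 39 = 59019

59019 seconds


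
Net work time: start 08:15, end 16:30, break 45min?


7h 30m (450 minutes)

Total time = (16×60+30) - (8×60+15)
= 990 - 495 = 495 min
Minus break: 495 - 45 = 450 min
= 7h 30m


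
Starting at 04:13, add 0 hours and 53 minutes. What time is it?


Start: 253 minutes from midnight
Add: 53 minutes
Total: 306 minutes
Hours: 306 ÷ 60 = 5 remainder 6

05:06


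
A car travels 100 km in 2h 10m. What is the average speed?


Distance: 100 km
Time: 2h 10m = 130 min = 130/60 = 13/6 hours
Speed = 100 ÷ (13/6) = 100 × 6 / 13 = 600/13 ≈ 46.2 km/h

46.2 km/h


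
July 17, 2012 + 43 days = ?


August 29, 2012

Start: July 17, 2012
Add 43 days
July 17 → August 1: 31 - 17 + 1 = 15 days (43 - 15 = 28 left)
August 1 + 28 = August 29, 2012


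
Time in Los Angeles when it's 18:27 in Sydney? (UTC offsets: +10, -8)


Time difference = UTC-8 - UTC+10 = -18 hours
New hour = (18 -18) mod 24
= 0 mod 24 = 0
Minutes unchanged → 00:27

00:27


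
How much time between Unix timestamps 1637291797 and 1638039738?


747941 seconds (207.8 hours / 8.66 days)

Difference = 1638039738 - 1637291797 = 747941 seconds
In hours: 747941 / 3600 ≈ 207.8
In days: 747941 / 86400 ≈ 8.66


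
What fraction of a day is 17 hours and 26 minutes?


0.7264 (72.64%)

Total minutes: 17×60 + 26 = 1046
Day = 24×60 = 1440 minutes
Fraction = 1046/1440 ≈ 0.7264
As a percentage: 1046/1440 × 100 ≈ 72.64%


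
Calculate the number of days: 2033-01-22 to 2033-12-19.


From January 22, 2033 to December 19, 2033
Rest of January 2033: 31 - 22 = 9
Full months: February 2033 28, March 31, April 30, May 31, June 30, July 31, August 31, September 30, October 31, November 30
Days into December 2033: 19
Total = 9 + 28 + 31 + 30 + 31 + 30 + 31 + 31 + 30 + 31 + 30 + 19 = 331 days

331 days


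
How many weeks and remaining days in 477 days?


68 weeks 1 days

Weeks: 477 ÷ 7 = 68 remainder 1


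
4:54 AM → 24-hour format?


Input: 4:54 AM
AM hour stays: 4

04:54


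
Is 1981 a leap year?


Rules: divisible by 4 AND (not by 100 OR by 400)
1981 ÷ 4 = 495 remainder 1 → not divisible by 4
Not divisible by 4 → not a leap year

No


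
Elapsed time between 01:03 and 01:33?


0h 30m

End time in minutes: 1×60 + 33 = 93
Start time in minutes: 1×60 + 3 = 63
Difference = 93 - 63 = 30 minutes
= 0 hours 30 minutes


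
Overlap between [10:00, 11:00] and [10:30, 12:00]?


Meeting A: 600-660 (in minutes from midnight)
Meeting B: 630-720
Overlap start = max(600, 630) = 630
Overlap end = min(660, 720) = 660
Overlap = max(0, 660 - 630) = 30 min

30 minutes


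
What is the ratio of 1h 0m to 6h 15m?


4:25 (0.16)

Duration 1: 60 minutes
Duration 2: 375 minutes
Ratio = 60:375
GCD = 15
Simplified = 4:25
As a decimal: 4/25 = 0.16


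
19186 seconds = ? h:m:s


Hours: 19186 ÷ 3600 = 5 remainder 1186
Minutes: 1186 ÷ 60 = 19 remainder 46
Seconds: 46

5h 19m 46s


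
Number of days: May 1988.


31 days

Month: May (month 5)
May has 31 days


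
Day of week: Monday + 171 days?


Thursday

Start: Monday (index 0)
(0 + 171) mod 7
= 171 mod 7
= 3
Index 3 → Thursday


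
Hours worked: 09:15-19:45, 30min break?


Total time = (19×60+45) - (9×60+15)
= 1185 - 555 = 630 min
Minus break: 630 - 30 = 600 min
= 10h 0m

10h 0m (600 minutes)


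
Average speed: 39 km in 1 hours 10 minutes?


Distance: 39 km
Time: 1h 10m = 70 min = 70/60 = 7/6 hours
Speed = 39 ÷ (7/6) = 39 × 6 / 7 = 234/7 ≈ 33.4 km/h

33.4 km/h


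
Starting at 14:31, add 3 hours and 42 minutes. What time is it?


Start: 871 minutes from midnight
Add: 222 minutes
Total: 1093 minutes
Hours: 1093 ÷ 60 = 18 remainder 13

18:13


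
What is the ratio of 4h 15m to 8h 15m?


Duration 1: 255 minutes
Duration 2: 495 minutes
Ratio = 255:495
GCD = 15
Simplified = 17:33
As a decimal: 17/33 ≈ 0.52

17:33 (0.52)


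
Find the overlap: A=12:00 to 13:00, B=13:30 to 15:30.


Meeting A: 720-780 (in minutes from midnight)
Meeting B: 810-930
Overlap start = max(720, 810) = 810
Overlap end = min(780, 930) = 780
Overlap = max(0, 780 - 810) = 0 min

0 minutes


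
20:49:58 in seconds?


Hours: 20 × 3600 = 72000
Minutes: 49 × 60 = 2940
Seconds: 58
Total = 72000 + 2940 + 58 = 74998

74998 seconds


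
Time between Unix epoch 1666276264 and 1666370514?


Difference = 1666370514 - 1666276264 = 94250 seconds
In hours: 94250 / 3600 ≈ 26.2
In days: 94250 / 86400 ≈ 1.09

94250 seconds (26.2 hours / 1.09 days)


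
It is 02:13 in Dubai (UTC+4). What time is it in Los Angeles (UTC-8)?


Time difference = UTC-8 - UTC+4 = -12 hours
New hour = (2 -12) mod 24
= -10 mod 24 = 14
Minutes unchanged → 14:13; -10 < 0 → previous day

14:13 (previous day)


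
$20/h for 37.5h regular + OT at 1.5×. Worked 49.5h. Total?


Regular: 37.5h × $20 = $750.00
Overtime: 49.5 - 37.5 = 12.0h
OT pay: 12.0h × $20 × 1.5 = $360.00
Total = $750.00 + $360.00 = $1110.00

$1110.00


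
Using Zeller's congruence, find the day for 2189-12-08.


Zeller's congruence:
q=8, m=12, k=89, j=21
h = (8 + ⌊13×13/5⌋ + 89 + ⌊89/4⌋ + ⌊21/4⌋ - 2×21) mod 7
= (8 + 33 + 89 + 22 + 5 - 42) mod 7
= 115 mod 7 = 3
h=3 → Tuesday

Tuesday


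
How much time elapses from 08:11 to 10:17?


2h 6m

End time in minutes: 10×60 + 17 = 617
Start time in minutes: 8×60 + 11 = 491
Difference = 617 - 491 = 126 minutes
= 2 hours 6 minutes


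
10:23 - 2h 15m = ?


Start: 623 minutes from midnight
Subtract: 135 minutes
Remaining: 623 - 135 = 488
Hours: 8, Minutes: 8

08:08


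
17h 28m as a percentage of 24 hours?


0.7278 (72.78%)

Total minutes: 17×60 + 28 = 1048
Day = 24×60 = 1440 minutes
Fraction = 1048/1440 ≈ 0.7278
As a percentage: 1048/1440 × 100 ≈ 72.78%


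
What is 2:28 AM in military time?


Input: 2:28 AM
AM hour stays: 2

02:28


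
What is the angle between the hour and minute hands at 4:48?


144.0°

Hour hand = 4×30 + 48×0.5 = 144.0°
Minute hand = 48×6 = 288°
Difference = |144.0 - 288| = 144.0°


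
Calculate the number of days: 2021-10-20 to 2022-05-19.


211 days

From October 20, 2021 to May 19, 2022
Rest of October 2021: 31 - 20 = 11
Full months: November 30, December 31, January 31, February 2022 28, March 31, April 30
Days into May 2022: 19
Total = 11 + 30 + 31 + 31 + 28 + 31 + 30 + 19 = 211 days


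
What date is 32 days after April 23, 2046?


Start: April 23, 2046
Add 32 days
April 23 → May 1: 30 - 23 + 1 = 8 days (32 - 8 = 24 left)
May 1 + 24 = May 25, 2046

May 25, 2046


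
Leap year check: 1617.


No

Rules: divisible by 4 AND (not by 100 OR by 400)
1617 ÷ 4 = 404 remainder 1 → not divisible by 4
Not divisible by 4 → not a leap year


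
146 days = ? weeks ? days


20 weeks 6 days

Weeks: 146 ÷ 7 = 20 remainder 6


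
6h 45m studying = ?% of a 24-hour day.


28.1%

Time: 405 minutes
Day: 1440 minutes
Percentage = (405/1440) × 100 ≈ 28.1%


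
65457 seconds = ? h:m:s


Hours: 65457 ÷ 3600 = 18 remainder 657
Minutes: 657 ÷ 60 = 10 remainder 57
Seconds: 57

18h 10m 57s


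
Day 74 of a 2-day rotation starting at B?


Shift A

Shifts: A, B
Start: B (index 1)
Day 74: (1 + 74 - 1) mod 2
= 74 mod 2
= 0
Index 0 → shift A


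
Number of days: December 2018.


Month: December (month 12)
December has 31 days

31 days


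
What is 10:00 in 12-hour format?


Hour: 10
10 < 12 → AM

10:00 AM


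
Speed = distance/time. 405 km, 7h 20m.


Distance: 405 km
Time: 7h 20m = 440 min = 440/60 = 22/3 hours
Speed = 405 ÷ (22/3) = 405 × 3 / 22 = 1215/22 ≈ 55.2 km/h

55.2 km/h


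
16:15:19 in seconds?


58519 seconds

Hours: 16 × 3600 = 57600
Minutes: 15 × 60 = 900
Seconds: 19
Total = 57600 + 900 + 19 = 58519


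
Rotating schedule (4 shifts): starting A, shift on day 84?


Shift D

Shifts: A, B, C, D
Start: A (index 0)
Day 84: (0 + 84 - 1) mod 4
= 83 mod 4
= 3
Index 3 → shift D


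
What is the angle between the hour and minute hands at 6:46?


Hour hand = 6×30 + 46×0.5 = 203.0°
Minute hand = 46×6 = 276°
Difference = |203.0 - 276| = 73.0°

73.0°


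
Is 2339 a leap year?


Rules: divisible by 4 AND (not by 100 OR by 400)
2339 ÷ 4 = 584 remainder 3 → not divisible by 4
Not divisible by 4 → not a leap year

No


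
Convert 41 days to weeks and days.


5 weeks 6 days

Weeks: 41 ÷ 7 = 5 remainder 6


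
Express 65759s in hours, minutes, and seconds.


Hours: 65759 ÷ 3600 = 18 remainder 959
Minutes: 959 ÷ 60 = 15 remainder 59
Seconds: 59

18h 15m 59s


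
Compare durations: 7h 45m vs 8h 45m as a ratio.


31:35 (0.89)

Duration 1: 465 minutes
Duration 2: 525 minutes
Ratio = 465:525
GCD = 15
Simplified = 31:35
As a decimal: 31/35 ≈ 0.89


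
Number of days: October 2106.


Month: October (month 10)
October has 31 days

31 days


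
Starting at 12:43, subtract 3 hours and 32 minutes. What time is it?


09:11

Start: 763 minutes from midnight
Subtract: 212 minutes
Remaining: 763 - 212 = 551
Hours: 9, Minutes: 11


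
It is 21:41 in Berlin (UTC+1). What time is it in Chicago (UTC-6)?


14:41

Time difference = UTC-6 - UTC+1 = -7 hours
New hour = (21 -7) mod 24
= 14 mod 24 = 14
Minutes unchanged → 14:41


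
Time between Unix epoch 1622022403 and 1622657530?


Difference = 1622657530 - 1622022403 = 635127 seconds
In hours: 635127 / 3600 ≈ 176.4
In days: 635127 / 86400 ≈ 7.35

635127 seconds (176.4 hours / 7.35 days)


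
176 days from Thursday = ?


Start: Thursday (index 3)
(3 + 176) mod 7
= 179 mod 7
= 4
Index 4 → Friday

Friday


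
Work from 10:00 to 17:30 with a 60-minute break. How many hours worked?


6h 30m (390 minutes)

Total time = (17×60+30) - (10×60+0)
= 1050 - 600 = 450 min
Minus break: 450 - 60 = 390 min
= 6h 30m


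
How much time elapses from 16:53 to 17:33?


End time in minutes: 17×60 + 33 = 1053
Start time in minutes: 16×60 + 53 = 1013
Difference = 1053 - 1013 = 40 minutes
= 0 hours 40 minutes

0h 40m


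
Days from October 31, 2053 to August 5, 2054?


278 days

From October 31, 2053 to August 5, 2054
Rest of October 2053: 31 - 31 = 0
Full months: November 30, December 31, January 31, February 2054 28, March 31, April 30, May 31, June 30, July 31
Days into August 2054: 5
Total = 0 + 30 + 31 + 31 + 28 + 31 + 30 + 31 + 30 + 31 + 5 = 278 days


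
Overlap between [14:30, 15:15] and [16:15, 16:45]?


Meeting A: 870-915 (in minutes from midnight)
Meeting B: 975-1005
Overlap start = max(870, 975) = 975
Overlap end = min(915, 1005) = 915
Overlap = max(0, 915 - 975) = 0 min

0 minutes


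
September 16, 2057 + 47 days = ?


Start: September 16, 2057
Add 47 days
September 16 → October 1: 30 - 16 + 1 = 15 days (47 - 15 = 32 left)
October 1 → November 1: 31 - 1 + 1 = 31 days (32 - 31 = 1 left)
November 1 + 1 = November 2, 2057

November 2, 2057


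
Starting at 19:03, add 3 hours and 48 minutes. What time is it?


22:51

Start: 1143 minutes from midnight
Add: 228 minutes
Total: 1371 minutes
Hours: 1371 ÷ 60 = 22 remainder 51


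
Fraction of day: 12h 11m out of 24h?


Total minutes: 12×60 + 11 = 731
Day = 24×60 = 1440 minutes
Fraction = 731/1440 ≈ 0.5076
As a percentage: 731/1440 × 100 ≈ 50.76%

0.5076 (50.76%)


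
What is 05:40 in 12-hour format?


Hour: 5
5 < 12 → AM

5:40 AM


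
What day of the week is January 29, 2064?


Tuesday

Zeller's congruence:
q=29, m=13, k=63, j=20
h = (29 + ⌊13×14/5⌋ + 63 + ⌊63/4⌋ + ⌊20/4⌋ - 2×20) mod 7
= (29 + 36 + 63 + 15 + 5 - 40) mod 7
= 108 mod 7 = 3
h=3 → Tuesday


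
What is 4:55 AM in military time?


04:55

Input: 4:55 AM
AM hour stays: 4


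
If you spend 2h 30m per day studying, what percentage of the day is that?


10.4%

Time: 150 minutes
Day: 1440 minutes
Percentage = (150/1440) × 100 ≈ 10.4%


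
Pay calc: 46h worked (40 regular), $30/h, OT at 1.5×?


$1470.00

Regular: 40h × $30 = $1200.00
Overtime: 46 - 40 = 6h
OT pay: 6h × $30 × 1.5 = $270.00
Total = $1200.00 + $270.00 = $1470.00


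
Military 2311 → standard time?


Hour: 23
23 - 12 = 11 → PM

11:11 PM


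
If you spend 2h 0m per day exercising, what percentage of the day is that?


8.3%

Time: 120 minutes
Day: 1440 minutes
Percentage = (120/1440) × 100 ≈ 8.3%


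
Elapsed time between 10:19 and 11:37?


1h 18m

End time in minutes: 11×60 + 37 = 697
Start time in minutes: 10×60 + 19 = 619
Difference = 697 - 619 = 78 minutes
= 1 hours 18 minutes


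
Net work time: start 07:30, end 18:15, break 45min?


10h 0m (600 minutes)

Total time = (18×60+15) - (7×60+30)
= 1095 - 450 = 645 min
Minus break: 645 - 45 = 600 min
= 10h 0m


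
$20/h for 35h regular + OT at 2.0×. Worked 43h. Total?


$1020.00

Regular: 35h × $20 = $700.00
Overtime: 43 - 35 = 8h
OT pay: 8h × $20 × 2.0 = $320.00
Total = $700.00 + $320.00 = $1020.00


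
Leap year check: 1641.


Rules: divisible by 4 AND (not by 100 OR by 400)
1641 ÷ 4 = 410 remainder 1 → not divisible by 4
Not divisible by 4 → not a leap year

No


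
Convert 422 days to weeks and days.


60 weeks 2 days

Weeks: 422 ÷ 7 = 60 remainder 2


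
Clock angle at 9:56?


Hour hand = 9×30 + 56×0.5 = 298.0°
Minute hand = 56×6 = 336°
Difference = |298.0 - 336| = 38.0°

38.0°


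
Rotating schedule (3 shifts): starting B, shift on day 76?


Shifts: A, B, C
Start: B (index 1)
Day 76: (1 + 76 - 1) mod 3
= 76 mod 3
= 1
Index 1 → shift B

Shift B


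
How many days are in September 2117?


Month: September (month 9)
September has 30 days

30 days


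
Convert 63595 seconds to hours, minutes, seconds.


Hours: 63595 ÷ 3600 = 17 remainder 2395
Minutes: 2395 ÷ 60 = 39 remainder 55
Seconds: 55

17h 39m 55s


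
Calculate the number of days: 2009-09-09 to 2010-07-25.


From September 9, 2009 to July 25, 2010
Rest of September 2009: 30 - 9 = 21
Full months: October 31, November 30, December 31, January 31, February 2010 28, March 31, April 30, May 31, June 30
Days into July 2010: 25
Total = 21 + 31 + 30 + 31 + 31 + 28 + 31 + 30 + 31 + 30 + 25 = 319 days

319 days


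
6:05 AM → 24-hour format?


06:05

Input: 6:05 AM
AM hour stays: 6


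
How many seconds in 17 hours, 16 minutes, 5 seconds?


62165 seconds

Hours: 17 × 3600 = 61200
Minutes: 16 × 60 = 960
Seconds: 5
Total = 61200 + 960 + 5 = 62165


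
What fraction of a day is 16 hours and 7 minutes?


0.6715 (67.15%)

Total minutes: 16×60 + 7 = 967
Day = 24×60 = 1440 minutes
Fraction = 967/1440 ≈ 0.6715
As a percentage: 967/1440 × 100 ≈ 67.15%


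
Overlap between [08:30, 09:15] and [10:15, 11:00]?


Meeting A: 510-555 (in minutes from midnight)
Meeting B: 615-660
Overlap start = max(510, 615) = 615
Overlap end = min(555, 660) = 555
Overlap = max(0, 555 - 615) = 0 min

0 minutes


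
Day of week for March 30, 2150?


Monday

Zeller's congruence:
q=30, m=3, k=50, j=21
h = (30 + ⌊13×4/5⌋ + 50 + ⌊50/4⌋ + ⌊21/4⌋ - 2×21) mod 7
= (30 + 10 + 50 + 12 + 5 - 42) mod 7
= 65 mod 7 = 2
h=2 → Monday


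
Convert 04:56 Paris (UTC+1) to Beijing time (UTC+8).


Time difference = UTC+8 - UTC+1 = +7 hours
New hour = (4 + 7) mod 24
= 11 mod 24 = 11
Minutes unchanged → 11:56

11:56


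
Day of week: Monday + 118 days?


Sunday

Start: Monday (index 0)
(0 + 118) mod 7
= 118 mod 7
= 6
Index 6 → Sunday


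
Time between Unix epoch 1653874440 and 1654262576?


Difference = 1654262576 - 1653874440 = 388136 seconds
In hours: 388136 / 3600 ≈ 107.8
In days: 388136 / 86400 ≈ 4.49

388136 seconds (107.8 hours / 4.49 days)


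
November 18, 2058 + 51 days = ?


Start: November 18, 2058
Add 51 days
November 18 → December 1: 30 - 18 + 1 = 13 days (51 - 13 = 38 left)
December 1 → January 1: 31 - 1 + 1 = 31 days (38 - 31 = 7 left)
January 1 + 7 = January 8, 2059

January 8, 2059


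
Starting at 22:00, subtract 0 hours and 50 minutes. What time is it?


21:10

Start: 1320 minutes from midnight
Subtract: 50 minutes
Remaining: 1320 - 50 = 1270
Hours: 21, Minutes: 10


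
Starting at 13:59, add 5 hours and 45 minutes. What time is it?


Start: 839 minutes from midnight
Add: 345 minutes
Total: 1184 minutes
Hours: 1184 ÷ 60 = 19 remainder 44

19:44


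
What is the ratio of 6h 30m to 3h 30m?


13:7 (1.86)

Duration 1: 390 minutes
Duration 2: 210 minutes
Ratio = 390:210
GCD = 30
Simplified = 13:7
As a decimal: 13/7 ≈ 1.86


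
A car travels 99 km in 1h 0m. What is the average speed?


99.0 km/h

Distance: 99 km
Time: 1 hours
Speed = 99 / 1 = 99.0 km/h


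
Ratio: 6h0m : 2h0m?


Duration 1: 360 minutes
Duration 2: 120 minutes
Ratio = 360:120
GCD = 120
Simplified = 3:1
As a decimal: 3/1 = 3.00

3:1 (3.00)


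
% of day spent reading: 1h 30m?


Time: 90 minutes
Day: 1440 minutes
Percentage = (90/1440) × 100 ≈ 6.3%

6.3%


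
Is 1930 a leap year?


Rules: divisible by 4 AND (not by 100 OR by 400)
1930 ÷ 4 = 482 remainder 2 → not divisible by 4
Not divisible by 4 → not a leap year

No


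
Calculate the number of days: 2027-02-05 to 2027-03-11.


34 days

From February 5, 2027 to March 11, 2027
Rest of February 2027: 28 - 5 = 23
Days into March 2027: 11
Total = 23 + 11 = 34 days


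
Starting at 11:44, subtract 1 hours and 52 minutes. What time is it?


Start: 704 minutes from midnight
Subtract: 112 minutes
Remaining: 704 - 112 = 592
Hours: 9, Minutes: 52

09:52


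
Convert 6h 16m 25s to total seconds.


Hours: 6 × 3600 = 21600
Minutes: 16 × 60 = 960
Seconds: 25
Total = 21600 + 960 + 25 = 22585

22585 seconds


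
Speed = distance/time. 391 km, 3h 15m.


Distance: 391 km
Time: 3h 15m = 195 min = 195/60 = 13/4 hours
Speed = 391 ÷ (13/4) = 391 × 4 / 13 = 1564/13 ≈ 120.3 km/h

120.3 km/h


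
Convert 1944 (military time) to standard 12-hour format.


7:44 PM

Hour: 19
19 - 12 = 7 → PM


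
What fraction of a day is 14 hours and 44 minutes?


Total minutes: 14×60 + 44 = 884
Day = 24×60 = 1440 minutes
Fraction = 884/1440 ≈ 0.6139
As a percentage: 884/1440 × 100 ≈ 61.39%

0.6139 (61.39%)


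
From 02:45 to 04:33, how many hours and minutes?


End time in minutes: 4×60 + 33 = 273
Start time in minutes: 2×60 + 45 = 165
Difference = 273 - 165 = 108 minutes
= 1 hours 48 minutes

1h 48m


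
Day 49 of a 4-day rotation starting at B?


Shift B

Shifts: A, B, C, D
Start: B (index 1)
Day 49: (1 + 49 - 1) mod 4
= 49 mod 4
= 1
Index 1 → shift B


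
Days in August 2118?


Month: August (month 8)
August has 31 days

31 days


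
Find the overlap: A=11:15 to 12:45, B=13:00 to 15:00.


Meeting A: 675-765 (in minutes from midnight)
Meeting B: 780-900
Overlap start = max(675, 780) = 780
Overlap end = min(765, 900) = 765
Overlap = max(0, 765 - 780) = 0 min

0 minutes


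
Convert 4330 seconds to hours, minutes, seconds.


1h 12m 10s

Hours: 4330 ÷ 3600 = 1 remainder 730
Minutes: 730 ÷ 60 = 12 remainder 10
Seconds: 10


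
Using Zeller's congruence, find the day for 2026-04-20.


Monday

Zeller's congruence:
q=20, m=4, k=26, j=20
h = (20 + ⌊13×5/5⌋ + 26 + ⌊26/4⌋ + ⌊20/4⌋ - 2×20) mod 7
= (20 + 13 + 26 + 6 + 5 - 40) mod 7
= 30 mod 7 = 2
h=2 → Monday


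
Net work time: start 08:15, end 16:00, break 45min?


7h 0m (420 minutes)

Total time = (16×60+0) - (8×60+15)
= 960 - 495 = 465 min
Minus break: 465 - 45 = 420 min
= 7h 0m


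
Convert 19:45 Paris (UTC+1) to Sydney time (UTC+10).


04:45 (next day)

Time difference = UTC+10 - UTC+1 = +9 hours
New hour = (19 + 9) mod 24
= 28 mod 24 = 4
Minutes unchanged → 04:45; 28 ≥ 24 → next day


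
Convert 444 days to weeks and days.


Weeks: 444 ÷ 7 = 63 remainder 3

63 weeks 3 days


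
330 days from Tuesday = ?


Wednesday

Start: Tuesday (index 1)
(1 + 330) mod 7
= 331 mod 7
= 2
Index 2 → Wednesday


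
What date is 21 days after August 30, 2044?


Start: August 30, 2044
Add 21 days
August 30 → September 1: 31 - 30 + 1 = 2 days (21 - 2 = 19 left)
September 1 + 19 = September 20, 2044

September 20, 2044


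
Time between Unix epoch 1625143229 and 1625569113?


425884 seconds (118.3 hours / 4.93 days)

Difference = 1625569113 - 1625143229 = 425884 seconds
In hours: 425884 / 3600 ≈ 118.3
In days: 425884 / 86400 ≈ 4.93
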